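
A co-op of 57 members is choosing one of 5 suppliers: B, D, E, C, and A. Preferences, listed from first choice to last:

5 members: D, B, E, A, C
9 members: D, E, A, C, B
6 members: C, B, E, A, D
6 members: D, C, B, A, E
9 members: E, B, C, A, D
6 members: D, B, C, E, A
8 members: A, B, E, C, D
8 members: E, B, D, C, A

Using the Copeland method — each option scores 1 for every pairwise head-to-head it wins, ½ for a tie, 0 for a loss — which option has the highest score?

B: beats D, E, C, and A → score 4.
D: beats C and A; loses to B and E → score 2.
E: beats D, C, and A; loses to B → score 3.
C: beats A; loses to B, D, and E → score 1.
A: loses to B, D, E, and C → score 0.
B has the best pairwise record.

B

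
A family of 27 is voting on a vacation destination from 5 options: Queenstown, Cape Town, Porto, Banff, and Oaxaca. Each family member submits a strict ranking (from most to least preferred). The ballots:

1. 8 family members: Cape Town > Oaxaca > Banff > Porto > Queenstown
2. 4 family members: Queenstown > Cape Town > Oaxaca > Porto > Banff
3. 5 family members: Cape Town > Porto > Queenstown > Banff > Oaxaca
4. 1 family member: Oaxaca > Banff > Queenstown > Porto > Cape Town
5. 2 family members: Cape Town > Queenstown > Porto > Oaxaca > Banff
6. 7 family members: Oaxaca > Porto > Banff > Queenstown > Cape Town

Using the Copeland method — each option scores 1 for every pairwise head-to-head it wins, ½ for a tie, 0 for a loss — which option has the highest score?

Cape Town

Queenstown: loses to Cape Town, Porto, Banff, and Oaxaca → score 0.
Cape Town: beats Queenstown, Porto, Banff, and Oaxaca → score 4.
Porto: beats Queenstown and Banff; loses to Cape Town and Oaxaca → score 2.
Banff: beats Queenstown; loses to Cape Town, Porto, and Oaxaca → score 1.
Oaxaca: beats Queenstown, Porto, and Banff; loses to Cape Town → score 3.
Cape Town has the best pairwise record.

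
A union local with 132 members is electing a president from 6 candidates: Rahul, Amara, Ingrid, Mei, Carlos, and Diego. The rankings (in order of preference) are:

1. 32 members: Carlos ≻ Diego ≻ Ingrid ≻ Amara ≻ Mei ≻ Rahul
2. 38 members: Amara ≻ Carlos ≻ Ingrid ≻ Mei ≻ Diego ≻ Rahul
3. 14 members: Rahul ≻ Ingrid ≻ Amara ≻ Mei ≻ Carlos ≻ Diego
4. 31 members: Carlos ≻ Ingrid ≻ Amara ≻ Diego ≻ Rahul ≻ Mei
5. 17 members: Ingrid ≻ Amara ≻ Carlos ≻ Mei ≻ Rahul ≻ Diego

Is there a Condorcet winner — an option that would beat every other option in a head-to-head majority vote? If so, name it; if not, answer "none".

none

Checking pairwise contests:
Amara beats Rahul 118–14.
Ingrid beats Amara 94–38.
Carlos beats Ingrid 101–31.
Amara beats Mei 132–0.
Amara beats Carlos 69–63.
Amara beats Diego 100–32.
Every option loses at least one head-to-head, so there is no Condorcet winner.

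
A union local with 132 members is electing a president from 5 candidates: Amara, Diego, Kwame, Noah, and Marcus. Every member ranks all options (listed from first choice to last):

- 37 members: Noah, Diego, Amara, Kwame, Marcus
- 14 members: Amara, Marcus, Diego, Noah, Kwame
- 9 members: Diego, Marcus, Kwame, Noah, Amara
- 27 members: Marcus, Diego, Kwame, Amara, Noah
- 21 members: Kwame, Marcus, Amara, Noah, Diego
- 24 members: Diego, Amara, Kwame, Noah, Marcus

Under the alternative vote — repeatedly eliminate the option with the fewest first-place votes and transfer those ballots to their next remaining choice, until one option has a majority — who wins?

Marcus

Round 1: Amara 14, Diego 33, Kwame 21, Noah 37, Marcus 27. Eliminate Amara.
Round 2: Diego 33, Kwame 21, Noah 37, Marcus 41. Eliminate Kwame.
Round 3: Diego 33, Noah 37, Marcus 62. Eliminate Diego.
Round 4: Noah 61, Marcus 71. Marcus has a majority.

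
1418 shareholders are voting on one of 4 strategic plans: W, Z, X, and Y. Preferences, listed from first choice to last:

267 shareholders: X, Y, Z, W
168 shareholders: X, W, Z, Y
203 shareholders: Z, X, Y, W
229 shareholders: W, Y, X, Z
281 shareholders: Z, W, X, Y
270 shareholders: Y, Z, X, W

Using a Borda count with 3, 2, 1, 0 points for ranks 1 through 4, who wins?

X

W: 267·0 + 168·2 + 203·0 + 229·3 + 281·2 + 270·0 = 1585
Z: 267·1 + 168·1 + 203·3 + 229·0 + 281·3 + 270·2 = 2427
X: 267·3 + 168·3 + 203·2 + 229·1 + 281·1 + 270·1 = 2491
Y: 267·2 + 168·0 + 203·1 + 229·2 + 281·0 + 270·3 = 2005
X has the highest Borda score (2491).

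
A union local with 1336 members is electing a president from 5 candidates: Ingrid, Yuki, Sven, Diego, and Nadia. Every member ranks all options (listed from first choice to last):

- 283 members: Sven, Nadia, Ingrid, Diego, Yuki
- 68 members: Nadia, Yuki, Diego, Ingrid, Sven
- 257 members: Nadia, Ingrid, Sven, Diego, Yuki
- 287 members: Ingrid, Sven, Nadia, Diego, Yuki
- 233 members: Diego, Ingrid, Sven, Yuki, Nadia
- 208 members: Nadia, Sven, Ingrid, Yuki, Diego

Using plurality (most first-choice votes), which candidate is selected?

First-place votes: Ingrid 287, Yuki 0, Sven 283, Diego 233, Nadia 533.
Nadia has the most first-place votes.

Nadia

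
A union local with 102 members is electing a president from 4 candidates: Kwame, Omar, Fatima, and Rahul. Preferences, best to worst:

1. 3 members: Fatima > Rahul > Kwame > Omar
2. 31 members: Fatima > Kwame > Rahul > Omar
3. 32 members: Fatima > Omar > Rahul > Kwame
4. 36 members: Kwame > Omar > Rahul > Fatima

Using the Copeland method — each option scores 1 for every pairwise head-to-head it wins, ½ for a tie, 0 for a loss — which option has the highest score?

Fatima

Kwame: beats Omar and Rahul; loses to Fatima → score 2.
Omar: beats Rahul; loses to Kwame and Fatima → score 1.
Fatima: beats Kwame, Omar, and Rahul → score 3.
Rahul: loses to Kwame, Omar, and Fatima → score 0.
Fatima has the best pairwise record.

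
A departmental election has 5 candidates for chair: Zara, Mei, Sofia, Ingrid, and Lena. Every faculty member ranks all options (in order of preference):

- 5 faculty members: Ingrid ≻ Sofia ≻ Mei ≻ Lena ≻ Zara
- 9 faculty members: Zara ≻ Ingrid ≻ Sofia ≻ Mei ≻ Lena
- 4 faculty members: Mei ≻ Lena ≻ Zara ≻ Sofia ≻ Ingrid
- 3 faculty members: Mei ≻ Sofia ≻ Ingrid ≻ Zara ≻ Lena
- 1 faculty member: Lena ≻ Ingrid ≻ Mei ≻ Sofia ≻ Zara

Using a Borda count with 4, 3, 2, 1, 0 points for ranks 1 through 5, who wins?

Ingrid

Zara: 5·0 + 9·4 + 4·2 + 3·1 + 1·0 = 47
Mei: 5·2 + 9·1 + 4·4 + 3·4 + 1·2 = 49
Sofia: 5·3 + 9·2 + 4·1 + 3·3 + 1·1 = 47
Ingrid: 5·4 + 9·3 + 4·0 + 3·2 + 1·3 = 56
Lena: 5·1 + 9·0 + 4·3 + 3·0 + 1·4 = 21
Ingrid has the highest Borda score (56).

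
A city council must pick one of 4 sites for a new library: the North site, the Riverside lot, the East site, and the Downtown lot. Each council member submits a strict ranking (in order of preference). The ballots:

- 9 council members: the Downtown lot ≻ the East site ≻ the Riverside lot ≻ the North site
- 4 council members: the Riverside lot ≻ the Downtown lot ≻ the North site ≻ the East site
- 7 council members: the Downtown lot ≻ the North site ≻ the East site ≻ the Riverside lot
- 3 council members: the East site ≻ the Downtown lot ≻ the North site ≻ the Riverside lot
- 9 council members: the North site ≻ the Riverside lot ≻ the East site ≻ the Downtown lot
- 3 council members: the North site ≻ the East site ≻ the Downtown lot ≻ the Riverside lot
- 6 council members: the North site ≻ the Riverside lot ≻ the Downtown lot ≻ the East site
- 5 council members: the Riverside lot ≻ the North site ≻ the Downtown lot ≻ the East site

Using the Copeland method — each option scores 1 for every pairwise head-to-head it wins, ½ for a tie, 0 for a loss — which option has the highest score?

the North site: beats the Riverside lot and the East site; ties the Downtown lot → score 2.5.
the Riverside lot: beats the East site and the Downtown lot; loses to the North site → score 2.
the East site: loses to the North site, the Riverside lot, and the Downtown lot → score 0.
the Downtown lot: beats the East site; ties the North site; loses to the Riverside lot → score 1.5.
the North site has the best pairwise record.

the North site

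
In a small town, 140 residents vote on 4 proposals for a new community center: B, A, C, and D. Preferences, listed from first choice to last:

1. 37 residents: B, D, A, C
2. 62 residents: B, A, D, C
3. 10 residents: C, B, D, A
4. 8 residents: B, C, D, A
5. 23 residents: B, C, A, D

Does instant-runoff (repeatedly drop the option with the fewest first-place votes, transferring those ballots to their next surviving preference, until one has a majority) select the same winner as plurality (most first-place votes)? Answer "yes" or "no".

yes

Instant-runoff — R1 B 130, A 0, C 10, D 0 (B winner). Winner: B.
Plurality — first-place votes: B 130, A 0, C 10, D 0. Winner: B.
The two methods agree.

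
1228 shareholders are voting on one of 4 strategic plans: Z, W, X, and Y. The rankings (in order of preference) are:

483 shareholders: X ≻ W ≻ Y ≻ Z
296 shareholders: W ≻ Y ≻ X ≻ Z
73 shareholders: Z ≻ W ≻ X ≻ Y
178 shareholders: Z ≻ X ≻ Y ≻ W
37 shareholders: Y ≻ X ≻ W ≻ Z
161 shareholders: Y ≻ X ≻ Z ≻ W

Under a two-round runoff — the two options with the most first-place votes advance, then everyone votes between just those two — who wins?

Round 1 first-place votes: Z 251, W 296, X 483, Y 198.
X and W advance.
Runoff: X is preferred to W by 859 voters; W by 369.
X wins the runoff.

X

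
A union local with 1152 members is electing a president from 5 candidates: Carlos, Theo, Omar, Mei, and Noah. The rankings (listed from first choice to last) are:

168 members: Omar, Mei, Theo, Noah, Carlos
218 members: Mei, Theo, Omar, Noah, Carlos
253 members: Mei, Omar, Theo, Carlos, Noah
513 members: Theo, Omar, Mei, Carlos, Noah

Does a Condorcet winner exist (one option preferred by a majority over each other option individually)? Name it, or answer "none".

Checking pairwise contests:
Theo beats Carlos 1152–0.
Mei beats Theo 639–513.
Theo beats Omar 731–421.
Omar beats Mei 681–471.
Carlos beats Noah 766–386.
Every option loses at least one head-to-head, so there is no Condorcet winner.

none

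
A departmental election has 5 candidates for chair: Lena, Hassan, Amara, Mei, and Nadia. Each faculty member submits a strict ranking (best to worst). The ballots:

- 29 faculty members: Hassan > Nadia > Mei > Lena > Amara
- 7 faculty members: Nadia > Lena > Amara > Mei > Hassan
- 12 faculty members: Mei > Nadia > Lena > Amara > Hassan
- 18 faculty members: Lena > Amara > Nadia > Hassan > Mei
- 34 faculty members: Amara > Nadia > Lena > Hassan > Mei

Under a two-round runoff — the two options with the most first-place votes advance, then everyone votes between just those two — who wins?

Round 1 first-place votes: Lena 18, Hassan 29, Amara 34, Mei 12, Nadia 7.
Amara and Hassan advance.
Runoff: Amara is preferred to Hassan by 71 voters; Hassan by 29.
Amara wins the runoff.

Amara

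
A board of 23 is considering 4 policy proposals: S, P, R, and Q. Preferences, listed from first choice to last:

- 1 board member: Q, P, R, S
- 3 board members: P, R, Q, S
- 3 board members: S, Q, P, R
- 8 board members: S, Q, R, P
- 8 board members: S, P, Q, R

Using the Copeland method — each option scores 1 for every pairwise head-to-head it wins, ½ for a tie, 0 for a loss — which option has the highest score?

S: beats P, R, and Q → score 3.
P: beats R; loses to S and Q → score 1.
R: loses to S, P, and Q → score 0.
Q: beats P and R; loses to S → score 2.
S has the best pairwise record.

S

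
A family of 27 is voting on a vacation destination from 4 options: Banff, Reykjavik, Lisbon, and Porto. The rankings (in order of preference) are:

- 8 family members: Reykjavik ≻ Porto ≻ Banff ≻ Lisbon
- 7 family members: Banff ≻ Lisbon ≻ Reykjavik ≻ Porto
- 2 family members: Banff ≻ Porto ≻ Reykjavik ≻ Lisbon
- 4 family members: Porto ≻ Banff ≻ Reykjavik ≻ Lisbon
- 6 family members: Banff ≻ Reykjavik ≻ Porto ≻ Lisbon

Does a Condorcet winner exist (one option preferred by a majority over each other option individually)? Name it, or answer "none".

Banff vs Reykjavik: 19–8 for Banff.
Banff vs Lisbon: 27–0 for Banff.
Banff vs Porto: 15–12 for Banff.
Banff beats every other option head-to-head.

Banff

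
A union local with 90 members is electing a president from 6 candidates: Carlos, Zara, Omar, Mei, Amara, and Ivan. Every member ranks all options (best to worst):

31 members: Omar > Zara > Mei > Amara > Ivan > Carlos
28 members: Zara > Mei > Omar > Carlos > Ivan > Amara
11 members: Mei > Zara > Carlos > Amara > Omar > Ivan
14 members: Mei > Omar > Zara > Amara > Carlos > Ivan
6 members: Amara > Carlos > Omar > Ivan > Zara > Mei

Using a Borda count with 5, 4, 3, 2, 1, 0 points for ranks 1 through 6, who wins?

Zara

Carlos: 31·0 + 28·2 + 11·3 + 14·1 + 6·4 = 127
Zara: 31·4 + 28·5 + 11·4 + 14·3 + 6·1 = 356
Omar: 31·5 + 28·3 + 11·1 + 14·4 + 6·3 = 324
Mei: 31·3 + 28·4 + 11·5 + 14·5 + 6·0 = 330
Amara: 31·2 + 28·0 + 11·2 + 14·2 + 6·5 = 142
Ivan: 31·1 + 28·1 + 11·0 + 14·0 + 6·2 = 71
Zara has the highest Borda score (356).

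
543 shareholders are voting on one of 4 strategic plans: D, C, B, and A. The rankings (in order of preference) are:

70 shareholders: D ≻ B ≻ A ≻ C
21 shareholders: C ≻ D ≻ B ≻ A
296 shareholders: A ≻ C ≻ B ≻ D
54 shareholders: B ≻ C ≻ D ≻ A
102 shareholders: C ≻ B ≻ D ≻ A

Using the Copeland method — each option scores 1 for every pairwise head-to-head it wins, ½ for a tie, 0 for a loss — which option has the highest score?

D: loses to C, B, and A → score 0.
C: beats D and B; loses to A → score 2.
B: beats D; loses to C and A → score 1.
A: beats D, C, and B → score 3.
A has the best pairwise record.

A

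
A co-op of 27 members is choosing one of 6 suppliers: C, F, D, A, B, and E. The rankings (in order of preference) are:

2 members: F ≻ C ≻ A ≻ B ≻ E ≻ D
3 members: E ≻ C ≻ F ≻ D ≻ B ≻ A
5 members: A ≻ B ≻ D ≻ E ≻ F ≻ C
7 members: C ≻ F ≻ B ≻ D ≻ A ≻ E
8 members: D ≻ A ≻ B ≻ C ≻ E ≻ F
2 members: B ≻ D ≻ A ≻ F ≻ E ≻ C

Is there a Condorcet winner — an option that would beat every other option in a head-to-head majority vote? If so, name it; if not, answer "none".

none

Checking pairwise contests:
D beats C 15–12.
C beats F 18–9.
B beats D 16–11.
D beats A 20–7.
A beats B 15–12.
C beats E 17–10.
Every option loses at least one head-to-head, so there is no Condorcet winner.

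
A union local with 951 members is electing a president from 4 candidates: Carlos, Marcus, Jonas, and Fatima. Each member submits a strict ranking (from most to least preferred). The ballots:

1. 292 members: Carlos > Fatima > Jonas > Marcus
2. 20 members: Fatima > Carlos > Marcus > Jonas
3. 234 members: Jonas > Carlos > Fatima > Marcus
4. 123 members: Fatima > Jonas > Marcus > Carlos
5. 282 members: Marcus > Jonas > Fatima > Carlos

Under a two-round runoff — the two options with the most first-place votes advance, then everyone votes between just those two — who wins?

Carlos

Round 1 first-place votes: Carlos 292, Marcus 282, Jonas 234, Fatima 143.
Carlos and Marcus advance.
Runoff: Carlos is preferred to Marcus by 546 voters; Marcus by 405.
Carlos wins the runoff.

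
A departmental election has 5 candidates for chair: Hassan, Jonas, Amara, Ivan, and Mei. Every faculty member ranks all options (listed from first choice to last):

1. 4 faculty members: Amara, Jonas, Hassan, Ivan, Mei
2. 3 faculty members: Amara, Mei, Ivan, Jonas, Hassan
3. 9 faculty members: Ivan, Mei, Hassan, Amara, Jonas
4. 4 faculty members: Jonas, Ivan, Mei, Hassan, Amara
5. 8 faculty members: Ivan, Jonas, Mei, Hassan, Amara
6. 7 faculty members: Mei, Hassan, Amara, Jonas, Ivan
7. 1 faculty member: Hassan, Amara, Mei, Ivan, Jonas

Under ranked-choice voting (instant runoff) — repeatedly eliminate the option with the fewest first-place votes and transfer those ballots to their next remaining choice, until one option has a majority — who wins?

Round 1: Hassan 1, Jonas 4, Amara 7, Ivan 17, Mei 7. Eliminate Hassan.
Round 2: Jonas 4, Amara 8, Ivan 17, Mei 7. Eliminate Jonas.
Round 3: Amara 8, Ivan 21, Mei 7. Ivan has a majority.

Ivan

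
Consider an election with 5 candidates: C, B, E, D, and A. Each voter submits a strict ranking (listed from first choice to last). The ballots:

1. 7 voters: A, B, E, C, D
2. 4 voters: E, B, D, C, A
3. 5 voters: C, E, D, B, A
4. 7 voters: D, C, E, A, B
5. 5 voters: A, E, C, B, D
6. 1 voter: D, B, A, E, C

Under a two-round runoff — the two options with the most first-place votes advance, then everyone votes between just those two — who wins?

D

Round 1 first-place votes: C 5, B 0, E 4, D 8, A 12.
A and D advance.
Runoff: A is preferred to D by 12 voters; D by 17.
D wins the runoff.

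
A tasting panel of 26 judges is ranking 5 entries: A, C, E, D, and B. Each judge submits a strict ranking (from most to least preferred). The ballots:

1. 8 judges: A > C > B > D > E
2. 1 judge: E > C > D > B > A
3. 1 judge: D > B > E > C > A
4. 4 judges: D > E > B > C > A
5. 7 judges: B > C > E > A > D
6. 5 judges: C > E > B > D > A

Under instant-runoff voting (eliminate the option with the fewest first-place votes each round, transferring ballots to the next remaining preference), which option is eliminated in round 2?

Round 1: A 8, C 5, E 1, D 5, B 7. Eliminate E.
Round 2: A 8, C 6, D 5, B 7. Eliminate D.

D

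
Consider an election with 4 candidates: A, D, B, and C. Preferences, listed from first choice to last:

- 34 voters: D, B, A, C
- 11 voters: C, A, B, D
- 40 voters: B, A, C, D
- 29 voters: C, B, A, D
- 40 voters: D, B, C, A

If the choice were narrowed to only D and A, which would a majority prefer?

A

Voters preferring D to A: 74; preferring A to D: 80.
A wins the head-to-head.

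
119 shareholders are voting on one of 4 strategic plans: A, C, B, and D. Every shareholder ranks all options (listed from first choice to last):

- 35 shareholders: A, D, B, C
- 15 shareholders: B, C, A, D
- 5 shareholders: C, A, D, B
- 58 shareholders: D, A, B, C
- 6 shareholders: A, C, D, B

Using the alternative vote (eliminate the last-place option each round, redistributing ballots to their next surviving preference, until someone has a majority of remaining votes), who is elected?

Round 1: A 41, C 5, B 15, D 58. Eliminate C.
Round 2: A 46, B 15, D 58. Eliminate B.
Round 3: A 61, D 58. A has a majority.

A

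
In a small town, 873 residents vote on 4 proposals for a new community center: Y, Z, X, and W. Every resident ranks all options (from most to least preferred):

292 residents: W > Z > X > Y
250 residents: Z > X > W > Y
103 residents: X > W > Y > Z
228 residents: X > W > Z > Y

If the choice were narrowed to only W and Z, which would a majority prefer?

Voters preferring W to Z: 623; preferring Z to W: 250.
W wins the head-to-head.

W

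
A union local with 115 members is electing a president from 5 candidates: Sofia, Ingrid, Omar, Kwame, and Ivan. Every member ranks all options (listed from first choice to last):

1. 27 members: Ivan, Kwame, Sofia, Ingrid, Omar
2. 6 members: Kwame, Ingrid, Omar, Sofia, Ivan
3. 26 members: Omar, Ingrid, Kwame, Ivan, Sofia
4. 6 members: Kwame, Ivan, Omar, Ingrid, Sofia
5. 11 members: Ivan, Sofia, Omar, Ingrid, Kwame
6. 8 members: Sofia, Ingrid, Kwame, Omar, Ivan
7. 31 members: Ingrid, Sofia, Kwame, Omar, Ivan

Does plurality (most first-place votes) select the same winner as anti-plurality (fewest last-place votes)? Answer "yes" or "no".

Plurality — first-place votes: Sofia 8, Ingrid 31, Omar 26, Kwame 12, Ivan 38. Winner: Ivan.
Anti-plurality — last-place votes: Sofia 32, Ingrid 0, Omar 27, Kwame 11, Ivan 45. Winner: Ingrid.
The two methods disagree.

no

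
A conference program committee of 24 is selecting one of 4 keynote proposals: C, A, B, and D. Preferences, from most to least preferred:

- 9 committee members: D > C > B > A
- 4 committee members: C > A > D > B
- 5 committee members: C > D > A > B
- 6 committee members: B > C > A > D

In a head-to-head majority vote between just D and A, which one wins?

Voters preferring D to A: 14; preferring A to D: 10.
D wins the head-to-head.

D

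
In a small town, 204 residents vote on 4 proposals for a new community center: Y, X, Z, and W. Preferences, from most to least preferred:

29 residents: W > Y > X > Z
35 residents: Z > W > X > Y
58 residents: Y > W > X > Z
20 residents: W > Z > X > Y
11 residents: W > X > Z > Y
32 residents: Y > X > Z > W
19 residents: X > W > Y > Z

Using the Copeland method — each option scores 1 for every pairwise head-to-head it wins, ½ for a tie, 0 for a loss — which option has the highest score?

W

Y: beats X and Z; loses to W → score 2.
X: beats Z; loses to Y and W → score 1.
Z: loses to Y, X, and W → score 0.
W: beats Y, X, and Z → score 3.
W has the best pairwise record.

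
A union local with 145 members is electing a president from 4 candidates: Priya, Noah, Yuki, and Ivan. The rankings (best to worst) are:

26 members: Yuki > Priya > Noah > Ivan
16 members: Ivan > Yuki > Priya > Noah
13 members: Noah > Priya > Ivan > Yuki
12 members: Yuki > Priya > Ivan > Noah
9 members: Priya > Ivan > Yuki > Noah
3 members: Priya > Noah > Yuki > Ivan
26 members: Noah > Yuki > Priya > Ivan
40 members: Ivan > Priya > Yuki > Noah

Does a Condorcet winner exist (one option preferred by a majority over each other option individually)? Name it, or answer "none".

Checking pairwise contests:
Yuki beats Priya 80–65.
Priya beats Noah 106–39.
Ivan beats Yuki 78–67.
Priya beats Ivan 89–56.
Every option loses at least one head-to-head, so there is no Condorcet winner.

none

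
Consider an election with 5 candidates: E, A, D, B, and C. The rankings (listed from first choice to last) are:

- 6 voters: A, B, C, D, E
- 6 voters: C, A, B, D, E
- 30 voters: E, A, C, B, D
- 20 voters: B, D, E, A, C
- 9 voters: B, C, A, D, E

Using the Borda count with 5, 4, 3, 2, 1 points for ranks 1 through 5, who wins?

E: 6·1 + 6·1 + 30·5 + 20·3 + 9·1 = 231
A: 6·5 + 6·4 + 30·4 + 20·2 + 9·3 = 241
D: 6·2 + 6·2 + 30·1 + 20·4 + 9·2 = 152
B: 6·4 + 6·3 + 30·2 + 20·5 + 9·5 = 247
C: 6·3 + 6·5 + 30·3 + 20·1 + 9·4 = 194
B has the highest Borda score (247).

B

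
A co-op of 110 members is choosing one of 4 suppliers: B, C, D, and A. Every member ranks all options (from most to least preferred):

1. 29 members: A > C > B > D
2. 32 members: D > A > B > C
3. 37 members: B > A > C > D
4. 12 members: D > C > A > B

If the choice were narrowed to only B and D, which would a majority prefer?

Voters preferring B to D: 66; preferring D to B: 44.
B wins the head-to-head.

B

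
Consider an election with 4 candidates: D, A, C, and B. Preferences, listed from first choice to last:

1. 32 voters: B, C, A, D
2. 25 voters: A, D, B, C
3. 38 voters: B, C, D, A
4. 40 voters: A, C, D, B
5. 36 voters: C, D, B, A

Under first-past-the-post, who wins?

First-place votes: D 0, A 65, C 36, B 70.
B has the most first-place votes.

B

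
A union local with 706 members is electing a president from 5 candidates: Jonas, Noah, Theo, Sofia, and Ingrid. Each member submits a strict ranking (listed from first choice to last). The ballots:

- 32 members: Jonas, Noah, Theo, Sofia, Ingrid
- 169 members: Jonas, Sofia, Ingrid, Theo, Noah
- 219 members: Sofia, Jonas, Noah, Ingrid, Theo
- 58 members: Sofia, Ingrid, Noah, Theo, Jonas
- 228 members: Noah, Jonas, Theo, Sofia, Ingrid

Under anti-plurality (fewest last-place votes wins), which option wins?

Sofia

Last-place votes: Jonas 58, Noah 169, Theo 219, Sofia 0, Ingrid 260.
Sofia is ranked last by the fewest voters, so Sofia wins.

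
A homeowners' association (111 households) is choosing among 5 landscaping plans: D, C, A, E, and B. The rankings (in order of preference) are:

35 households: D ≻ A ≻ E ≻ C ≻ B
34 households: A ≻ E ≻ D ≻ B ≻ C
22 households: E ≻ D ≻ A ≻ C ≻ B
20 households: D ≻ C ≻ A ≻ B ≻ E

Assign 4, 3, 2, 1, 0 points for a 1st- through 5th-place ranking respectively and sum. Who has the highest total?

D: 35·4 + 34·2 + 22·3 + 20·4 = 354
C: 35·1 + 34·0 + 22·1 + 20·3 = 117
A: 35·3 + 34·4 + 22·2 + 20·2 = 325
E: 35·2 + 34·3 + 22·4 + 20·0 = 260
B: 35·0 + 34·1 + 22·0 + 20·1 = 54
D has the highest Borda score (354).

D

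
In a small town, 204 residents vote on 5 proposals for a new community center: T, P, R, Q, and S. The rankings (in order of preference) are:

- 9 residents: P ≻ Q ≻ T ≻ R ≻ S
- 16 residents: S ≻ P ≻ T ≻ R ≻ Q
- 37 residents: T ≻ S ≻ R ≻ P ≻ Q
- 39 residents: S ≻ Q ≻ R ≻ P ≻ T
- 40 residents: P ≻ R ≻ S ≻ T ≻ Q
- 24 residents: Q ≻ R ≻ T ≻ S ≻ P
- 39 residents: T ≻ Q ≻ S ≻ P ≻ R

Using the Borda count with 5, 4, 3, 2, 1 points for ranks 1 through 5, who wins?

S

T: 9·3 + 16·3 + 37·5 + 39·1 + 40·2 + 24·3 + 39·5 = 646
P: 9·5 + 16·4 + 37·2 + 39·2 + 40·5 + 24·1 + 39·2 = 563
R: 9·2 + 16·2 + 37·3 + 39·3 + 40·4 + 24·4 + 39·1 = 573
Q: 9·4 + 16·1 + 37·1 + 39·4 + 40·1 + 24·5 + 39·4 = 561
S: 9·1 + 16·5 + 37·4 + 39·5 + 40·3 + 24·2 + 39·3 = 717
S has the highest Borda score (717).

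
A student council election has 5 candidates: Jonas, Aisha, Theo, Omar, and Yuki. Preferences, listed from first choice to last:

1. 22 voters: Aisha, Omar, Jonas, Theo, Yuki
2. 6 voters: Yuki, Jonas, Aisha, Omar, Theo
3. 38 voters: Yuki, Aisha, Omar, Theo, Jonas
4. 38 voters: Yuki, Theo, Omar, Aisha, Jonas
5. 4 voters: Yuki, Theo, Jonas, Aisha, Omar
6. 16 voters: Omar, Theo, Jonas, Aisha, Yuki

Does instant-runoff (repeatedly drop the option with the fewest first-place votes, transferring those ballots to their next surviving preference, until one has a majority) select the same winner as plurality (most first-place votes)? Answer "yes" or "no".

yes

Instant-runoff — R1 Jonas 0, Aisha 22, Theo 0, Omar 16, Yuki 86 (Yuki winner). Winner: Yuki.
Plurality — first-place votes: Jonas 0, Aisha 22, Theo 0, Omar 16, Yuki 86. Winner: Yuki.
The two methods agree.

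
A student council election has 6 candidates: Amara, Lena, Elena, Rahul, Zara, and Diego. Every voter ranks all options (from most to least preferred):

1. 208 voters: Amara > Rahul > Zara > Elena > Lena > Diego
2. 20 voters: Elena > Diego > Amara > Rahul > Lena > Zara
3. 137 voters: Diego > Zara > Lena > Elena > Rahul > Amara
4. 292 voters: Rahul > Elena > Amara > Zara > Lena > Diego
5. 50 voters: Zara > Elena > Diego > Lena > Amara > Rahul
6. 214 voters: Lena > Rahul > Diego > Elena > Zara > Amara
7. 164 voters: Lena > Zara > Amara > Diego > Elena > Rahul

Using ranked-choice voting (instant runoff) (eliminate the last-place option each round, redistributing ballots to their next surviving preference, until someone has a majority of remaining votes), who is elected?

Round 1: Amara 208, Lena 378, Elena 20, Rahul 292, Zara 50, Diego 137. Eliminate Elena.
Round 2: Amara 208, Lena 378, Rahul 292, Zara 50, Diego 157. Eliminate Zara.
Round 3: Amara 208, Lena 378, Rahul 292, Diego 207. Eliminate Diego.
Round 4: Amara 228, Lena 565, Rahul 292. Lena has a majority.

Lena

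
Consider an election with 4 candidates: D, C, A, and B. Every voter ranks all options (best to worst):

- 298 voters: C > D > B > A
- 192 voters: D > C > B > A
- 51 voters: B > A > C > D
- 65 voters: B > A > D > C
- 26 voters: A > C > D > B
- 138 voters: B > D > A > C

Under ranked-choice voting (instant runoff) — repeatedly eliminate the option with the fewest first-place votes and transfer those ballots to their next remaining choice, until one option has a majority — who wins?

C

Round 1: D 192, C 298, A 26, B 254. Eliminate A.
Round 2: D 192, C 324, B 254. Eliminate D.
Round 3: C 516, B 254. C has a majority.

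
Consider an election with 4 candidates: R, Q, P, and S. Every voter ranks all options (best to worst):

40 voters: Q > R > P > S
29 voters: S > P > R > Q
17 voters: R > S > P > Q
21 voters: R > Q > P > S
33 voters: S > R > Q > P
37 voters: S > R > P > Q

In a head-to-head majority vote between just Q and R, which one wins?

R

Voters preferring Q to R: 40; preferring R to Q: 137.
R wins the head-to-head.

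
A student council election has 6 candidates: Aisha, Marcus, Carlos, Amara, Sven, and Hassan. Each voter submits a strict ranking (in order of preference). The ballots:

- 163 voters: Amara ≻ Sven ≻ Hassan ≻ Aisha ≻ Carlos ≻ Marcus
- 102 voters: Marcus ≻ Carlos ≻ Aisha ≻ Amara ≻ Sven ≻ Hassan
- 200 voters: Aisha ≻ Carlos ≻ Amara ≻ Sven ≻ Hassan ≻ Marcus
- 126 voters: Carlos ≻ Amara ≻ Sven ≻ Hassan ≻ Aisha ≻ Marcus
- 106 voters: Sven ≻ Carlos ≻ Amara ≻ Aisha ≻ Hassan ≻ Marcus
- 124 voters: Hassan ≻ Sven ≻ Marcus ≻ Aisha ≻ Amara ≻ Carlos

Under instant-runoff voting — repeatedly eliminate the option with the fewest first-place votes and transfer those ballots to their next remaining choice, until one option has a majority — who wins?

Aisha

Round 1: Aisha 200, Marcus 102, Carlos 126, Amara 163, Sven 106, Hassan 124. Eliminate Marcus.
Round 2: Aisha 200, Carlos 228, Amara 163, Sven 106, Hassan 124. Eliminate Sven.
Round 3: Aisha 200, Carlos 334, Amara 163, Hassan 124. Eliminate Hassan.
Round 4: Aisha 324, Carlos 334, Amara 163. Eliminate Amara.
Round 5: Aisha 487, Carlos 334. Aisha has a majority.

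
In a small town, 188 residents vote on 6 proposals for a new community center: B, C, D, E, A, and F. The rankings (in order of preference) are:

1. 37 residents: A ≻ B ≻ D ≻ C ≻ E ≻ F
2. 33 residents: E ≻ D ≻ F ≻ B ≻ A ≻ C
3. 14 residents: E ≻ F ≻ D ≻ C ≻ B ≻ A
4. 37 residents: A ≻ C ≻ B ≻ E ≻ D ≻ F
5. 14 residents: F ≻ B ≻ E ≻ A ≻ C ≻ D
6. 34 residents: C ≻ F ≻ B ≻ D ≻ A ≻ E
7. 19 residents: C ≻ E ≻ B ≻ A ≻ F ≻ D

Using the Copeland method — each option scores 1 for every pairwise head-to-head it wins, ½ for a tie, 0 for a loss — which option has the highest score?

C

B: beats D, E, and A; loses to C and F → score 3.
C: beats B, D, E, and F; loses to A → score 4.
D: beats F; loses to B, C, E, and A → score 1.
E: beats D and F; loses to B, C, and A → score 2.
A: beats C, D, and E; loses to B and F → score 3.
F: beats B and A; loses to C, D, and E → score 2.
C has the best pairwise record.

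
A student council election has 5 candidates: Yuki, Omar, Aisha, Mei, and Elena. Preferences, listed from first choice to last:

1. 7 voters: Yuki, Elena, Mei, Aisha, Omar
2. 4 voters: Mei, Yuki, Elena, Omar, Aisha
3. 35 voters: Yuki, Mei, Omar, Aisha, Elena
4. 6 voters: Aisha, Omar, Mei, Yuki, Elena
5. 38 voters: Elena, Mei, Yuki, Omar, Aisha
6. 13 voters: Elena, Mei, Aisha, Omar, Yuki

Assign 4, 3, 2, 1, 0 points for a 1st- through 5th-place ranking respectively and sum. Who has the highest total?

Yuki: 7·4 + 4·3 + 35·4 + 6·1 + 38·2 + 13·0 = 262
Omar: 7·0 + 4·1 + 35·2 + 6·3 + 38·1 + 13·1 = 143
Aisha: 7·1 + 4·0 + 35·1 + 6·4 + 38·0 + 13·2 = 92
Mei: 7·2 + 4·4 + 35·3 + 6·2 + 38·3 + 13·3 = 300
Elena: 7·3 + 4·2 + 35·0 + 6·0 + 38·4 + 13·4 = 233
Mei has the highest Borda score (300).

Mei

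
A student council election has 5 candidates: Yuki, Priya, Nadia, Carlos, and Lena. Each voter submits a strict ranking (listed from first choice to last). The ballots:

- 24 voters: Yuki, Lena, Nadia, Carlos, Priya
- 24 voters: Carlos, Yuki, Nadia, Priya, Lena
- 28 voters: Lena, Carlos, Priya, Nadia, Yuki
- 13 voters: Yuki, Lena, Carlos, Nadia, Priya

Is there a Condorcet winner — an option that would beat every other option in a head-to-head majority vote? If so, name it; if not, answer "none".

Checking pairwise contests:
Carlos beats Yuki 52–37.
Yuki beats Priya 61–28.
Yuki beats Nadia 61–28.
Lena beats Carlos 65–24.
Yuki beats Lena 61–28.
Every option loses at least one head-to-head, so there is no Condorcet winner.

none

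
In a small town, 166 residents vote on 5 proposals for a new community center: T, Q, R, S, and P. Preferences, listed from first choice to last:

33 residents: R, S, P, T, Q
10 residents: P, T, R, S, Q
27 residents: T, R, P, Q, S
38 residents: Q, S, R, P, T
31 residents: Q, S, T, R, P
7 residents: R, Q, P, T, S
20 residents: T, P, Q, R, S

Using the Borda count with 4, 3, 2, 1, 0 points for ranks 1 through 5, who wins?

T: 33·1 + 10·3 + 27·4 + 38·0 + 31·2 + 7·1 + 20·4 = 320
Q: 33·0 + 10·0 + 27·1 + 38·4 + 31·4 + 7·3 + 20·2 = 364
R: 33·4 + 10·2 + 27·3 + 38·2 + 31·1 + 7·4 + 20·1 = 388
S: 33·3 + 10·1 + 27·0 + 38·3 + 31·3 + 7·0 + 20·0 = 316
P: 33·2 + 10·4 + 27·2 + 38·1 + 31·0 + 7·2 + 20·3 = 272
R has the highest Borda score (388).

R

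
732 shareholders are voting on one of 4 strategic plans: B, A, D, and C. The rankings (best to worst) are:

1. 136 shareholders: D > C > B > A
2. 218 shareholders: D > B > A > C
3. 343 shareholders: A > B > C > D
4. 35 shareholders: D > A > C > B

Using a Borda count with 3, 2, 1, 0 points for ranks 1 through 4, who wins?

A

B: 136·1 + 218·2 + 343·2 + 35·0 = 1258
A: 136·0 + 218·1 + 343·3 + 35·2 = 1317
D: 136·3 + 218·3 + 343·0 + 35·3 = 1167
C: 136·2 + 218·0 + 343·1 + 35·1 = 650
A has the highest Borda score (1317).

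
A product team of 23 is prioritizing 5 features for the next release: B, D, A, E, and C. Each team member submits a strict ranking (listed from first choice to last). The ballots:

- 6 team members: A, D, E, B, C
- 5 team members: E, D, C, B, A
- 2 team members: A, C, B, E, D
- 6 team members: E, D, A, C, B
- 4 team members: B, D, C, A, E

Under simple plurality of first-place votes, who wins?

First-place votes: B 4, D 0, A 8, E 11, C 0.
E has the most first-place votes.

E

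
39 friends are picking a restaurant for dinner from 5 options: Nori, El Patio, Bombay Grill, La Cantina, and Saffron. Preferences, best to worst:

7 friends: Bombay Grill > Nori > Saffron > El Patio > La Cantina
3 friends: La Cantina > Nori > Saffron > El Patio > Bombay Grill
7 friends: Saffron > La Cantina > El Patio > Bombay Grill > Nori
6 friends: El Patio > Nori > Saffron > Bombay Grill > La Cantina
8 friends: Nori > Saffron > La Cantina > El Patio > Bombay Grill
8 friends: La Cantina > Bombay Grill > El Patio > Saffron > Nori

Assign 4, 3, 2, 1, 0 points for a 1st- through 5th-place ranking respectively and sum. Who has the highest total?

Nori: 7·3 + 3·3 + 7·0 + 6·3 + 8·4 + 8·0 = 80
El Patio: 7·1 + 3·1 + 7·2 + 6·4 + 8·1 + 8·2 = 72
Bombay Grill: 7·4 + 3·0 + 7·1 + 6·1 + 8·0 + 8·3 = 65
La Cantina: 7·0 + 3·4 + 7·3 + 6·0 + 8·2 + 8·4 = 81
Saffron: 7·2 + 3·2 + 7·4 + 6·2 + 8·3 + 8·1 = 92
Saffron has the highest Borda score (92).

Saffron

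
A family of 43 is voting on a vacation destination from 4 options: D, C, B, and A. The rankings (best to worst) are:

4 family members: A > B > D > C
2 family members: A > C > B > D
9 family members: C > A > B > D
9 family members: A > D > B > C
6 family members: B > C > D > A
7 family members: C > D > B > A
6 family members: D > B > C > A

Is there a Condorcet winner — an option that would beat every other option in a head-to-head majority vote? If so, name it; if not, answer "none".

none

Checking pairwise contests:
C beats D 24–19.
B beats C 25–18.
D beats B 22–21.
C beats A 28–15.
Every option loses at least one head-to-head, so there is no Condorcet winner.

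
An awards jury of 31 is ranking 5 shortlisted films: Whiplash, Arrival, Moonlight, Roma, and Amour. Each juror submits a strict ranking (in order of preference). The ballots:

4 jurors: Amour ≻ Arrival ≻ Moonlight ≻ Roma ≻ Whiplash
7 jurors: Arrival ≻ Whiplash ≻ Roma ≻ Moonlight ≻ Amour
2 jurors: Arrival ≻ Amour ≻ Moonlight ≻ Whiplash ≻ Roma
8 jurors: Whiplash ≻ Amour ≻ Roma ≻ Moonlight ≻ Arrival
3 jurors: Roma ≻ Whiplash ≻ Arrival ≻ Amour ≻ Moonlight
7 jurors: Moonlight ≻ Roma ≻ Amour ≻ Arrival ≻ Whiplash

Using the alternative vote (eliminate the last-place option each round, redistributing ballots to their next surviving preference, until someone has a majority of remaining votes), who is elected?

Round 1: Whiplash 8, Arrival 9, Moonlight 7, Roma 3, Amour 4. Eliminate Roma.
Round 2: Whiplash 11, Arrival 9, Moonlight 7, Amour 4. Eliminate Amour.
Round 3: Whiplash 11, Arrival 13, Moonlight 7. Eliminate Moonlight.
Round 4: Whiplash 11, Arrival 20. Arrival has a majority.

Arrival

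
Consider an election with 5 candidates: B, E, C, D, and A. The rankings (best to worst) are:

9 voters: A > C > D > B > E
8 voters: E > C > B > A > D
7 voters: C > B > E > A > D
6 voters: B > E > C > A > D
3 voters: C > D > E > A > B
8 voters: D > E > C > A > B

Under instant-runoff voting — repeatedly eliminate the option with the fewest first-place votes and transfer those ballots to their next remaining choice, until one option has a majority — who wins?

Round 1: B 6, E 8, C 10, D 8, A 9. Eliminate B.
Round 2: E 14, C 10, D 8, A 9. Eliminate D.
Round 3: E 22, C 10, A 9. E has a majority.

E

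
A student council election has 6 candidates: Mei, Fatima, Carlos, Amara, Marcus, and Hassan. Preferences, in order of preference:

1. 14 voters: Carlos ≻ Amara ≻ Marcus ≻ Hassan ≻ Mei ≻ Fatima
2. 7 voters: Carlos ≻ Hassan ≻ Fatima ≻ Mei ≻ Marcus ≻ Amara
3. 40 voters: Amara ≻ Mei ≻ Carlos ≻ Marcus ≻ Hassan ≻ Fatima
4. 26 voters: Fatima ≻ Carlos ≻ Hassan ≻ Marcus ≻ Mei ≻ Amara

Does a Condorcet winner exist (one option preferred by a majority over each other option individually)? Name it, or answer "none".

Carlos

Carlos vs Mei: 47–40 for Carlos.
Carlos vs Fatima: 61–26 for Carlos.
Carlos vs Amara: 47–40 for Carlos.
Carlos vs Marcus: 87–0 for Carlos.
Carlos vs Hassan: 87–0 for Carlos.
Carlos beats every other option head-to-head.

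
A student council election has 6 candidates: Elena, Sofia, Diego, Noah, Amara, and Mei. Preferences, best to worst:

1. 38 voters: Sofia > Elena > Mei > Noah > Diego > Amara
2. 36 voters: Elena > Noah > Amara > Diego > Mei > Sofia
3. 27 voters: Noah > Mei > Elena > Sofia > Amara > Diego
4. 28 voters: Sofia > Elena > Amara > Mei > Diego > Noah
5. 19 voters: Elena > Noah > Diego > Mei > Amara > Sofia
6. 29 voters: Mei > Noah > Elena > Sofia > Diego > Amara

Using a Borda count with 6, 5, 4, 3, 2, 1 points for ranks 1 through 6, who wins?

Elena

Elena: 38·5 + 36·6 + 27·4 + 28·5 + 19·6 + 29·4 = 884
Sofia: 38·6 + 36·1 + 27·3 + 28·6 + 19·1 + 29·3 = 619
Diego: 38·2 + 36·3 + 27·1 + 28·2 + 19·4 + 29·2 = 401
Noah: 38·3 + 36·5 + 27·6 + 28·1 + 19·5 + 29·5 = 724
Amara: 38·1 + 36·4 + 27·2 + 28·4 + 19·2 + 29·1 = 415
Mei: 38·4 + 36·2 + 27·5 + 28·3 + 19·3 + 29·6 = 674
Elena has the highest Borda score (884).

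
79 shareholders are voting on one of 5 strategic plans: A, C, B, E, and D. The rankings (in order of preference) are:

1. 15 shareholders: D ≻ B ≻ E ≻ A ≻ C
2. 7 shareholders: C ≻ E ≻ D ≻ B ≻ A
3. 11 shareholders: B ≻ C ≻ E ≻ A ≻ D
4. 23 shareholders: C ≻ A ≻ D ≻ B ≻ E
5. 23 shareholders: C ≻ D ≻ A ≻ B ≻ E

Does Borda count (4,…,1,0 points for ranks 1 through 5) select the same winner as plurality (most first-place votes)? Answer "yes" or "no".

yes

Borda — scores: A 141, C 245, B 142, E 73, D 189. Winner: C.
Plurality — first-place votes: A 0, C 53, B 11, E 0, D 15. Winner: C.
The two methods agree.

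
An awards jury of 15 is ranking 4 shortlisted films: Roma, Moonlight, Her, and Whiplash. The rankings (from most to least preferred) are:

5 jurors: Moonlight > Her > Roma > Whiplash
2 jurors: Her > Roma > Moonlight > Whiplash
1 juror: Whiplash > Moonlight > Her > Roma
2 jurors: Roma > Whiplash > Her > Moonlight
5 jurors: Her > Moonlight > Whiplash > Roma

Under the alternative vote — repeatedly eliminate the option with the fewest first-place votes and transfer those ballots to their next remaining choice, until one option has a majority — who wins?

Her

Round 1: Roma 2, Moonlight 5, Her 7, Whiplash 1. Eliminate Whiplash.
Round 2: Roma 2, Moonlight 6, Her 7. Eliminate Roma.
Round 3: Moonlight 6, Her 9. Her has a majority.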